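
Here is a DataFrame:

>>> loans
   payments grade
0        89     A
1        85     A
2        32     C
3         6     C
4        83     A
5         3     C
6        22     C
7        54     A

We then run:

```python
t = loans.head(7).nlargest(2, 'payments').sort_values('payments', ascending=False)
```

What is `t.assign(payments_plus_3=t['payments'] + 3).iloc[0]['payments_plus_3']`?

take first 7 rows:
   payments grade
0        89     A
1        85     A
2        32     C
3         6     C
4        83     A
5         3     C
6        22     C
take 2 rows with largest payments:
   payments grade
0        89     A
1        85     A
sort by payments descending:
   payments grade
0        89     A
1        85     A
add column payments_plus_3 = t['payments'] + 3:
   payments grade  payments_plus_3
0        89     A               92
1        85     A               88
Finally, value at position 0, column 'payments_plus_3' = 92.

92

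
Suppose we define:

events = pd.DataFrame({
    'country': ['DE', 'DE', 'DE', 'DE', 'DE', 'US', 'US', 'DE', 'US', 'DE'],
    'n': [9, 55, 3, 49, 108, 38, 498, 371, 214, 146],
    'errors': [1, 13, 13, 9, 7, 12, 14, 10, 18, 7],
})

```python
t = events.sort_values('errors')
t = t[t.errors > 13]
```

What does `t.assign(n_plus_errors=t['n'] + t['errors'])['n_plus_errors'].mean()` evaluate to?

372.0

sort by errors:
  country    n  errors
0      DE    9       1
4      DE  108       7
9      DE  146       7
3      DE   49       9
7      DE  371      10
5      US   38      12
1      DE   55      13
2      DE    3      13
6      US  498      14
8      US  214      18
filter rows where errors > 13:
  country    n  errors
6      US  498      14
8      US  214      18
add column n_plus_errors = t['n'] + t['errors']:
  country    n  errors  n_plus_errors
6      US  498      14            512
8      US  214      18            232
Reading off the mean of column 'n_plus_errors', we get 372.0.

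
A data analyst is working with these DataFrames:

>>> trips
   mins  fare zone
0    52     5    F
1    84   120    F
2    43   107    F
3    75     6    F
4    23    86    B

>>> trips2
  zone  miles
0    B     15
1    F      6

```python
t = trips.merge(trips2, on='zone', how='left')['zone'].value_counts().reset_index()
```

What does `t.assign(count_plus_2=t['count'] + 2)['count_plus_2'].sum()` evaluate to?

merge on 'zone' (how='left') → 5 rows:
   mins  fare zone  miles
0    52     5    F      6
1    84   120    F      6
2    43   107    F      6
3    75     6    F      6
4    23    86    B     15
value_counts of zone:
zone
F    4
B    1
Name: count, dtype: int64
reset_index():
  zone  count
0    F      4
1    B      1
add column count_plus_2 = t['count'] + 2:
  zone  count  count_plus_2
0    F      4             6
1    B      1             3
So sum() = 9.

9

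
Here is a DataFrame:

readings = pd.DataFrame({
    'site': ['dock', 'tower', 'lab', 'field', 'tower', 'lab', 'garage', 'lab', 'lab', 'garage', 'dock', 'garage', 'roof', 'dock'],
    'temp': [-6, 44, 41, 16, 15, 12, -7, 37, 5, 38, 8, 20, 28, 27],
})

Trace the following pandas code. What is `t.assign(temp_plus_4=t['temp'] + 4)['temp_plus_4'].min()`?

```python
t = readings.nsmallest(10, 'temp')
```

take 10 rows with smallest temp:
      site  temp
6   garage    -7
0     dock    -6
8      lab     5
10    dock     8
5      lab    12
4    tower    15
3    field    16
11  garage    20
13    dock    27
12    roof    28
add column temp_plus_4 = t['temp'] + 4:
      site  temp  temp_plus_4
6   garage    -7           -3
0     dock    -6           -2
8      lab     5            9
10    dock     8           12
5      lab    12           16
4    tower    15           19
3    field    16           20
11  garage    20           24
13    dock    27           31
12    roof    28           32
Finally, min of column 'temp_plus_4' = -3.

-3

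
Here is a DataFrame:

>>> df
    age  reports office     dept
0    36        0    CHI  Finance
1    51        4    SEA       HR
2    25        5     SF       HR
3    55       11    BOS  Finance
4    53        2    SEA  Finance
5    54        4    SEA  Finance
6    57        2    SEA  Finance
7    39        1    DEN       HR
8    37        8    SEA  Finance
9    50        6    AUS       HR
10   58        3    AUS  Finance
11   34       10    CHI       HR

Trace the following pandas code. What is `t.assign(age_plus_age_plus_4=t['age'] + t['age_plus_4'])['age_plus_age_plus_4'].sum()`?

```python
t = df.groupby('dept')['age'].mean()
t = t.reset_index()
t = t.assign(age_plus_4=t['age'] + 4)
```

187.6

group by dept, mean of age:
dept
Finance    50.0
HR         39.8
Name: age, dtype: float64
reset_index():
      dept   age
0  Finance  50.0
1       HR  39.8
add column age_plus_4 = t['age'] + 4:
      dept   age  age_plus_4
0  Finance  50.0        54.0
1       HR  39.8        43.8
add column age_plus_age_plus_4 = t['age'] + t['age_plus_4']:
      dept   age  age_plus_4  age_plus_age_plus_4
0  Finance  50.0        54.0                104.0
1       HR  39.8        43.8                 83.6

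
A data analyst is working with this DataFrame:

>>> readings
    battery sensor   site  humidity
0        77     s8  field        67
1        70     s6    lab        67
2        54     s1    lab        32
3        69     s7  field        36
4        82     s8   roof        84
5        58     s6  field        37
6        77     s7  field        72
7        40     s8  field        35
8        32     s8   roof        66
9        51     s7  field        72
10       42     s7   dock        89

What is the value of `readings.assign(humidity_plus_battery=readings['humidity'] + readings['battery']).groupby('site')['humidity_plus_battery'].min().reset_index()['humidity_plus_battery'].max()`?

add column humidity_plus_battery = readings['humidity'] + readings['battery']:
    battery sensor   site  humidity  humidity_plus_battery
0        77     s8  field        67                    144
1        70     s6    lab        67                    137
2        54     s1    lab        32                     86
3        69     s7  field        36                    105
4        82     s8   roof        84                    166
5        58     s6  field        37                     95
6        77     s7  field        72                    149
7        40     s8  field        35                     75
8        32     s8   roof        66                     98
9        51     s7  field        72                    123
10       42     s7   dock        89                    131
group by site, min of humidity_plus_battery:
site
dock     131
field     75
lab       86
roof      98
Name: humidity_plus_battery, dtype: int64
reset_index():
    site  humidity_plus_battery
0   dock                    131
1  field                     75
2    lab                     86
3   roof                     98
Then the max of column 'humidity_plus_battery': 131

131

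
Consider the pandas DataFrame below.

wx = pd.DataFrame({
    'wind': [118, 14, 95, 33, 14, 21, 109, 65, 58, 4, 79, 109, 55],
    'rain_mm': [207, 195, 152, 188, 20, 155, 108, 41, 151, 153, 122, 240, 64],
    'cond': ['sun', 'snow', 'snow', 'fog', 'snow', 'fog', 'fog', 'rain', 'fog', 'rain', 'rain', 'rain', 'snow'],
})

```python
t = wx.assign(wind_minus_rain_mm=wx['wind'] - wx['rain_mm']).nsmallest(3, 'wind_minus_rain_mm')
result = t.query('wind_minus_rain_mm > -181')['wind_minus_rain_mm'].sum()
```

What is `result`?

add column wind_minus_rain_mm = wx['wind'] - wx['rain_mm']:
    wind  rain_mm  cond  wind_minus_rain_mm
0    118      207   sun                 -89
1     14      195  snow                -181
2     95      152  snow                 -57
3     33      188   fog                -155
4     14       20  snow                  -6
5     21      155   fog                -134
6    109      108   fog                   1
7     65       41  rain                  24
8     58      151   fog                 -93
9      4      153  rain                -149
10    79      122  rain                 -43
11   109      240  rain                -131
12    55       64  snow                  -9
take 3 rows with smallest wind_minus_rain_mm:
   wind  rain_mm  cond  wind_minus_rain_mm
1    14      195  snow                -181
3    33      188   fog                -155
9     4      153  rain                -149
filter rows where wind_minus_rain_mm > -181:
   wind  rain_mm  cond  wind_minus_rain_mm
3    33      188   fog                -155
9     4      153  rain                -149
Taking the sum of column 'wind_minus_rain_mm' gives -304.

-304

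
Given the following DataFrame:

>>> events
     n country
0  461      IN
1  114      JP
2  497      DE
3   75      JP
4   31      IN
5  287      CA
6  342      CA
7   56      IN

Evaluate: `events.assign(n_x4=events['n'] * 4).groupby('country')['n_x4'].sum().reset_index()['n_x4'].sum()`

add column n_x4 = events['n'] * 4:
     n country  n_x4
0  461      IN  1844
1  114      JP   456
2  497      DE  1988
3   75      JP   300
4   31      IN   124
5  287      CA  1148
6  342      CA  1368
7   56      IN   224
group by country, sum of n_x4:
country
CA    2516
DE    1988
IN    2192
JP     756
Name: n_x4, dtype: int64
reset_index():
  country  n_x4
0      CA  2516
1      DE  1988
2      IN  2192
3      JP   756

7452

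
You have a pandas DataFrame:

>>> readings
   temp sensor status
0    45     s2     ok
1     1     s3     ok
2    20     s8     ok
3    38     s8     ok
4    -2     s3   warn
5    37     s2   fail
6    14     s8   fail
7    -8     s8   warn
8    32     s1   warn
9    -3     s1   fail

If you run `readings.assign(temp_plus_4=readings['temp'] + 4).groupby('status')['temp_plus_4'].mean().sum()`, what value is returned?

61.3333333333

add column temp_plus_4 = readings['temp'] + 4:
   temp sensor status  temp_plus_4
0    45     s2     ok           49
1     1     s3     ok            5
2    20     s8     ok           24
3    38     s8     ok           42
4    -2     s3   warn            2
5    37     s2   fail           41
6    14     s8   fail           18
7    -8     s8   warn           -4
8    32     s1   warn           36
9    -3     s1   fail            1
group by status, mean of temp_plus_4:
status
fail    20.000000
ok      30.000000
warn    11.333333
Name: temp_plus_4, dtype: float64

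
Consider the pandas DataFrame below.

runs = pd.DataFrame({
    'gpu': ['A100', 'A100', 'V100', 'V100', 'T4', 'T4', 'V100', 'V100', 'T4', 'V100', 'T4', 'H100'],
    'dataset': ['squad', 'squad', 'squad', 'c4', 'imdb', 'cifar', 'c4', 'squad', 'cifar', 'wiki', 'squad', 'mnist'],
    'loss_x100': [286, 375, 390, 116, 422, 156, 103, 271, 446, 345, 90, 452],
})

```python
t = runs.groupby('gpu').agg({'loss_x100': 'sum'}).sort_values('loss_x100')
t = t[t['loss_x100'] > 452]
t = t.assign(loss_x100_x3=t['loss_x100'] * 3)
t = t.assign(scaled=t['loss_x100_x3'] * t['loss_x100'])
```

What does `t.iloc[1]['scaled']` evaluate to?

group by gpu, sum of loss_x100:
      loss_x100
gpu            
A100        661
H100        452
T4         1114
V100       1225
sort by loss_x100:
      loss_x100
gpu            
H100        452
A100        661
T4         1114
V100       1225
filter rows where loss_x100 > 452:
      loss_x100
gpu            
A100        661
T4         1114
V100       1225
add column loss_x100_x3 = t['loss_x100'] * 3:
      loss_x100  loss_x100_x3
gpu                          
A100        661          1983
T4         1114          3342
V100       1225          3675
add column scaled = t['loss_x100_x3'] * t['loss_x100']:
      loss_x100  loss_x100_x3   scaled
gpu                                   
A100        661          1983  1310763
T4         1114          3342  3722988
V100       1225          3675  4501875
Reading off the value at position 1, column 'scaled', we get 3722988.

3722988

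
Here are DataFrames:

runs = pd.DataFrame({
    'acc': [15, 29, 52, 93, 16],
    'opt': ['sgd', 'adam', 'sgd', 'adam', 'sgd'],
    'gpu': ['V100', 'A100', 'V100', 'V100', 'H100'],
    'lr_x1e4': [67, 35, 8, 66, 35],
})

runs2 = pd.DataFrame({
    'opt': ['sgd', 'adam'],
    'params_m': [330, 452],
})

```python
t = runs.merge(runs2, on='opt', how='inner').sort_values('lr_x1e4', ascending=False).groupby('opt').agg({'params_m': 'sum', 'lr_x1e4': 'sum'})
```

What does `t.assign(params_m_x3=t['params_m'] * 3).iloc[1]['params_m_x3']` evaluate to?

2970

merge on 'opt' (how='inner') → 5 rows:
   acc   opt   gpu  lr_x1e4  params_m
0   15   sgd  V100       67       330
1   29  adam  A100       35       452
2   52   sgd  V100        8       330
3   93  adam  V100       66       452
4   16   sgd  H100       35       330
sort by lr_x1e4 descending:
   acc   opt   gpu  lr_x1e4  params_m
0   15   sgd  V100       67       330
3   93  adam  V100       66       452
1   29  adam  A100       35       452
4   16   sgd  H100       35       330
2   52   sgd  V100        8       330
group by opt: sum(params_m), sum(lr_x1e4):
      params_m  lr_x1e4
opt                    
adam       904      101
sgd        990      110
add column params_m_x3 = t['params_m'] * 3:
      params_m  lr_x1e4  params_m_x3
opt                                 
adam       904      101         2712
sgd        990      110         2970
Finally, value at position 1, column 'params_m_x3' = 2970.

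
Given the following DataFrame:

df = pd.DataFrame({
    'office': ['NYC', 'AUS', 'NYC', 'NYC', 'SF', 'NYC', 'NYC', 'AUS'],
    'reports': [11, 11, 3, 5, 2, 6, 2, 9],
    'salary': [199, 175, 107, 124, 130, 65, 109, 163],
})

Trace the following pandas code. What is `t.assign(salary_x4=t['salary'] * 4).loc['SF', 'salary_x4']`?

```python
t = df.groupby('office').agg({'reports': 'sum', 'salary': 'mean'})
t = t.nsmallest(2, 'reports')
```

520.0

group by office: sum(reports), mean(salary):
        reports  salary
office                 
AUS          20   169.0
NYC          27   120.8
SF            2   130.0
take 2 rows with smallest reports:
        reports  salary
office                 
SF            2   130.0
AUS          20   169.0
add column salary_x4 = t['salary'] * 4:
        reports  salary  salary_x4
office                            
SF            2   130.0      520.0
AUS          20   169.0      676.0
Taking the value at row 'SF', column 'salary_x4' gives 520.0.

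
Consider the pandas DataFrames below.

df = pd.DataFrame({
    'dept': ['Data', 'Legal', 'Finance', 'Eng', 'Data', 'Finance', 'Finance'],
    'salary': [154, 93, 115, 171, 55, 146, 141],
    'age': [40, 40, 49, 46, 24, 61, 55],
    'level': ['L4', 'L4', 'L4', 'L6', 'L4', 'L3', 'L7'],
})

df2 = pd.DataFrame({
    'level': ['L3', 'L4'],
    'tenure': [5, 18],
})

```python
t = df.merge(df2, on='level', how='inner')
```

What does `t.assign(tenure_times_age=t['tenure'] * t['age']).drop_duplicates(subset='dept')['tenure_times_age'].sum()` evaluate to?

2322

merge on 'level' (how='inner') → 5 rows:
      dept  salary  age level  tenure
0     Data     154   40    L4      18
1    Legal      93   40    L4      18
2  Finance     115   49    L4      18
3     Data      55   24    L4      18
4  Finance     146   61    L3       5
add column tenure_times_age = t['tenure'] * t['age']:
      dept  salary  age level  tenure  tenure_times_age
0     Data     154   40    L4      18               720
1    Legal      93   40    L4      18               720
2  Finance     115   49    L4      18               882
3     Data      55   24    L4      18               432
4  Finance     146   61    L3       5               305
drop duplicate dept (keep=first):
      dept  salary  age level  tenure  tenure_times_age
0     Data     154   40    L4      18               720
1    Legal      93   40    L4      18               720
2  Finance     115   49    L4      18               882
Hence 2322.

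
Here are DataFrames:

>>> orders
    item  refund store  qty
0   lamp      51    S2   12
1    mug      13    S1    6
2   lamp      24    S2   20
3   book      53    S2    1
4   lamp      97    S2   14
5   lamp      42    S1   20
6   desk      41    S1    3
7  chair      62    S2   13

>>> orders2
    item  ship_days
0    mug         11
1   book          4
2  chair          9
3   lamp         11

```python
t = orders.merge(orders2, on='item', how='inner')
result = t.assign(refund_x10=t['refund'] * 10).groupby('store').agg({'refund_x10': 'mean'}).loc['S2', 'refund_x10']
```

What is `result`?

merge on 'item' (how='inner') → 7 rows:
    item  refund store  qty  ship_days
0   lamp      51    S2   12         11
1    mug      13    S1    6         11
2   lamp      24    S2   20         11
3   book      53    S2    1          4
4   lamp      97    S2   14         11
5   lamp      42    S1   20         11
6  chair      62    S2   13          9
add column refund_x10 = t['refund'] * 10:
    item  refund store  qty  ship_days  refund_x10
0   lamp      51    S2   12         11         510
1    mug      13    S1    6         11         130
2   lamp      24    S2   20         11         240
3   book      53    S2    1          4         530
4   lamp      97    S2   14         11         970
5   lamp      42    S1   20         11         420
6  chair      62    S2   13          9         620
group by store, mean of refund_x10:
       refund_x10
store            
S1          275.0
S2          574.0
Hence 574.0.

574.0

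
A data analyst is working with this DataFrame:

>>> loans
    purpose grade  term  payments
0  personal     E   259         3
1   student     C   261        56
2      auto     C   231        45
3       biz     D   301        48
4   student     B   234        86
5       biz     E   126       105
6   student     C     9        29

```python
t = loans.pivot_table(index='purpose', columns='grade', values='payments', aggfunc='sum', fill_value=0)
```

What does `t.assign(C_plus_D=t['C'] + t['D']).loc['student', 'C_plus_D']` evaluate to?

85

pivot: rows=purpose, cols=grade, sum(payments):
grade      B   C   D    E
purpose                  
auto       0  45   0    0
biz        0   0  48  105
personal   0   0   0    3
student   86  85   0    0
add column C_plus_D = t['C'] + t['D']:
grade      B   C   D    E  C_plus_D
purpose                            
auto       0  45   0    0        45
biz        0   0  48  105        48
personal   0   0   0    3         0
student   86  85   0    0        85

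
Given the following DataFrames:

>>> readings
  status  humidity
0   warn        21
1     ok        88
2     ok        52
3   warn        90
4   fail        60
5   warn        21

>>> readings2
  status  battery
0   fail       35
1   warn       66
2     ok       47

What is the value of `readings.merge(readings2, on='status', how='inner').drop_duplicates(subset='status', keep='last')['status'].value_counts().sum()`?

merge on 'status' (how='inner') → 6 rows:
  status  humidity  battery
0   warn        21       66
1     ok        88       47
2     ok        52       47
3   warn        90       66
4   fail        60       35
5   warn        21       66
drop duplicate status (keep=last):
  status  humidity  battery
2     ok        52       47
4   fail        60       35
5   warn        21       66
value_counts of status:
status
ok      1
fail    1
warn    1
Name: count, dtype: int64
Reading off the sum of the resulting series, we get 3.

3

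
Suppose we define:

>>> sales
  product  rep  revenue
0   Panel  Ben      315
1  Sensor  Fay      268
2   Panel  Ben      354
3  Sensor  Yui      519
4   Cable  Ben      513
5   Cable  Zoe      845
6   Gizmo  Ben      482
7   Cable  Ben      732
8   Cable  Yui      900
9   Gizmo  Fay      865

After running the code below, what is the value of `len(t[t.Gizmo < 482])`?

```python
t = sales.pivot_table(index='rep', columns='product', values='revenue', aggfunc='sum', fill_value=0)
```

pivot: rows=rep, cols=product, sum(revenue):
product  Cable  Gizmo  Panel  Sensor
rep                                 
Ben       1245    482    669       0
Fay          0    865      0     268
Yui        900      0      0     519
Zoe        845      0      0       0
filter rows where Gizmo < 482:
product  Cable  Gizmo  Panel  Sensor
rep                                 
Yui        900      0      0     519
Zoe        845      0      0       0
So Gizmo < 482]) = 2.

2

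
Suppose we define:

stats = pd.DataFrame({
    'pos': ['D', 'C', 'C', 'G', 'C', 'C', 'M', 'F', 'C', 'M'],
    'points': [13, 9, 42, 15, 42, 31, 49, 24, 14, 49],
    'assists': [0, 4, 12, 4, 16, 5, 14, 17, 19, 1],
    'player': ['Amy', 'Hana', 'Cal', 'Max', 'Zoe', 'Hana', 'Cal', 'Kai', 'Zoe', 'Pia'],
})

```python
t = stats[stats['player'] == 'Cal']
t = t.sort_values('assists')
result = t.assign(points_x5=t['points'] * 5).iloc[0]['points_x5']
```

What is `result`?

filter rows where player == 'Cal':
  pos  points  assists player
2   C      42       12    Cal
6   M      49       14    Cal
sort by assists:
  pos  points  assists player
2   C      42       12    Cal
6   M      49       14    Cal
add column points_x5 = t['points'] * 5:
  pos  points  assists player  points_x5
2   C      42       12    Cal        210
6   M      49       14    Cal        245

210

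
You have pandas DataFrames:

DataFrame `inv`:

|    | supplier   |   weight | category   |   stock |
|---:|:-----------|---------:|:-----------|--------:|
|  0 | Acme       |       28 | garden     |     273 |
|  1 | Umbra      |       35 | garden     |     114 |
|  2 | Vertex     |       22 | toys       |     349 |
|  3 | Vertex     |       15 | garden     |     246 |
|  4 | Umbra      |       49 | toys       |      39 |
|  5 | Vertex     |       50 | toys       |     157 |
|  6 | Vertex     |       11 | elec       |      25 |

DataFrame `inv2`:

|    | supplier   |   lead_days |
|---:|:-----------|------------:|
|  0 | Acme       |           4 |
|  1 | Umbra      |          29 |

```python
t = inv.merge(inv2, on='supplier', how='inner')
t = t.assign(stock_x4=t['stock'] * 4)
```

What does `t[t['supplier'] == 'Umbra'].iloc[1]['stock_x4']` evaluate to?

156

merge on 'supplier' (how='inner') → 3 rows:
  supplier  weight category  stock  lead_days
0     Acme      28   garden    273          4
1    Umbra      35   garden    114         29
2    Umbra      49     toys     39         29
add column stock_x4 = t['stock'] * 4:
  supplier  weight category  stock  lead_days  stock_x4
0     Acme      28   garden    273          4      1092
1    Umbra      35   garden    114         29       456
2    Umbra      49     toys     39         29       156
filter rows where supplier == 'Umbra':
  supplier  weight category  stock  lead_days  stock_x4
1    Umbra      35   garden    114         29       456
2    Umbra      49     toys     39         29       156
Reading off the value at position 1, column 'stock_x4', we get 156.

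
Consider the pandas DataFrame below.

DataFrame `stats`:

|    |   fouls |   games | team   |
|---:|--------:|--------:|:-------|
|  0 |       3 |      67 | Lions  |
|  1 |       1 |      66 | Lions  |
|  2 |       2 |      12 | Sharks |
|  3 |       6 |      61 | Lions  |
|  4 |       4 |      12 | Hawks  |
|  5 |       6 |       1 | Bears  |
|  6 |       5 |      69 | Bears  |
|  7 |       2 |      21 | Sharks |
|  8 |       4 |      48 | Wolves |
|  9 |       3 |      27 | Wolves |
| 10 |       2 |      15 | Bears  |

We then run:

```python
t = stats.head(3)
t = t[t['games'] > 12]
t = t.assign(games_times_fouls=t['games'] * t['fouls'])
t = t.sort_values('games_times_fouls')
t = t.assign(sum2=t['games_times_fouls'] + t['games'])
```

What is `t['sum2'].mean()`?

200.0

take first 3 rows:
   fouls  games    team
0      3     67   Lions
1      1     66   Lions
2      2     12  Sharks
filter rows where games > 12:
   fouls  games   team
0      3     67  Lions
1      1     66  Lions
add column games_times_fouls = t['games'] * t['fouls']:
   fouls  games   team  games_times_fouls
0      3     67  Lions                201
1      1     66  Lions                 66
sort by games_times_fouls:
   fouls  games   team  games_times_fouls
1      1     66  Lions                 66
0      3     67  Lions                201
add column sum2 = t['games_times_fouls'] + t['games']:
   fouls  games   team  games_times_fouls  sum2
1      1     66  Lions                 66   132
0      3     67  Lions                201   268
Hence 200.0.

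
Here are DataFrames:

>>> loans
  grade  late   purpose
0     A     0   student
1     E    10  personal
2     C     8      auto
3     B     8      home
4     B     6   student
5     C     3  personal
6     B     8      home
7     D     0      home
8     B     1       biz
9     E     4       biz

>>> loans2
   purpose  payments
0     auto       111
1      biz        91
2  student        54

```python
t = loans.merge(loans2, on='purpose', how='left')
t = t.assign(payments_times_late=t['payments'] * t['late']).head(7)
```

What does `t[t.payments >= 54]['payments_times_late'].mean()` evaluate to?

merge on 'purpose' (how='left') → 10 rows:
  grade  late   purpose  payments
0     A     0   student      54.0
1     E    10  personal       NaN
2     C     8      auto     111.0
3     B     8      home       NaN
4     B     6   student      54.0
5     C     3  personal       NaN
6     B     8      home       NaN
7     D     0      home       NaN
8     B     1       biz      91.0
9     E     4       biz      91.0
add column payments_times_late = t['payments'] * t['late']:
  grade  late   purpose  payments  payments_times_late
0     A     0   student      54.0                  0.0
1     E    10  personal       NaN                  NaN
2     C     8      auto     111.0                888.0
3     B     8      home       NaN                  NaN
4     B     6   student      54.0                324.0
5     C     3  personal       NaN                  NaN
6     B     8      home       NaN                  NaN
7     D     0      home       NaN                  NaN
8     B     1       biz      91.0                 91.0
9     E     4       biz      91.0                364.0
take first 7 rows:
  grade  late   purpose  payments  payments_times_late
0     A     0   student      54.0                  0.0
1     E    10  personal       NaN                  NaN
2     C     8      auto     111.0                888.0
3     B     8      home       NaN                  NaN
4     B     6   student      54.0                324.0
5     C     3  personal       NaN                  NaN
6     B     8      home       NaN                  NaN
filter rows where payments >= 54:
  grade  late  purpose  payments  payments_times_late
0     A     0  student      54.0                  0.0
2     C     8     auto     111.0                888.0
4     B     6  student      54.0                324.0
Finally, mean of column 'payments_times_late' = 404.0.

404.0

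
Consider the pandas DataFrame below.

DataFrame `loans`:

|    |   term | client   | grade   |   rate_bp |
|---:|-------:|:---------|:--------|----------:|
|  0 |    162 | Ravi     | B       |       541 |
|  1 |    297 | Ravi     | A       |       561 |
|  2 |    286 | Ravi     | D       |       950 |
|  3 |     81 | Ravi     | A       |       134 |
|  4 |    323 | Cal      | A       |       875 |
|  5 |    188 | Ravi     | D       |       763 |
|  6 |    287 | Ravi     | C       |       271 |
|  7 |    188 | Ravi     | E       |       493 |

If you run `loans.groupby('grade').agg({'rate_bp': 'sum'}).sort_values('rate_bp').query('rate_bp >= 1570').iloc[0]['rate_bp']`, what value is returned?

1570

group by grade, sum of rate_bp:
       rate_bp
grade         
A         1570
B          541
C          271
D         1713
E          493
sort by rate_bp:
       rate_bp
grade         
C          271
E          493
B          541
A         1570
D         1713
filter rows where rate_bp >= 1570:
       rate_bp
grade         
A         1570
D         1713
Hence 1570.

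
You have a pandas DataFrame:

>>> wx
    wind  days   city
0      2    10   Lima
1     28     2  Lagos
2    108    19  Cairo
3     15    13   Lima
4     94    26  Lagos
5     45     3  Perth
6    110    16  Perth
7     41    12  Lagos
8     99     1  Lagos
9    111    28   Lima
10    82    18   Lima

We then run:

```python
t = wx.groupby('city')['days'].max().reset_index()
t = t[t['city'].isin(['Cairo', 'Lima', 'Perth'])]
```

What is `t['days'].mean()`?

21.0

group by city, max of days:
city
Cairo    19
Lagos    26
Lima     28
Perth    16
Name: days, dtype: int64
reset_index():
    city  days
0  Cairo    19
1  Lagos    26
2   Lima    28
3  Perth    16
filter rows where city in ['Cairo', 'Lima', 'Perth']:
    city  days
0  Cairo    19
2   Lima    28
3  Perth    16
Hence 21.0.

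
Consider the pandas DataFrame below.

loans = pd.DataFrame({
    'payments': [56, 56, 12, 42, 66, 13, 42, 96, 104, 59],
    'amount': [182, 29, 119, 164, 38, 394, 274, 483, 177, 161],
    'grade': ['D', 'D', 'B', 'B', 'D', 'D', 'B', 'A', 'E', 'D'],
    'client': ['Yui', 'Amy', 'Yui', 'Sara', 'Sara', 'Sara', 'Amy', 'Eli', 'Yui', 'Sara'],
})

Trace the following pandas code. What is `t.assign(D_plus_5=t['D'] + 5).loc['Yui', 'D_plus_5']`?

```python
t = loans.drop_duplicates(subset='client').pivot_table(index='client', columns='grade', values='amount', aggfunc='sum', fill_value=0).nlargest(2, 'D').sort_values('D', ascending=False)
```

187

drop duplicate client (keep=first):
   payments  amount grade client
0        56     182     D    Yui
1        56      29     D    Amy
3        42     164     B   Sara
7        96     483     A    Eli
pivot: rows=client, cols=grade, sum(amount):
grade     A    B    D
client               
Amy       0    0   29
Eli     483    0    0
Sara      0  164    0
Yui       0    0  182
take 2 rows with largest D:
grade   A  B    D
client           
Yui     0  0  182
Amy     0  0   29
sort by D descending:
grade   A  B    D
client           
Yui     0  0  182
Amy     0  0   29
add column D_plus_5 = t['D'] + 5:
grade   A  B    D  D_plus_5
client                     
Yui     0  0  182       187
Amy     0  0   29        34
So loc['Yui', 'D_plus_5'] = 187.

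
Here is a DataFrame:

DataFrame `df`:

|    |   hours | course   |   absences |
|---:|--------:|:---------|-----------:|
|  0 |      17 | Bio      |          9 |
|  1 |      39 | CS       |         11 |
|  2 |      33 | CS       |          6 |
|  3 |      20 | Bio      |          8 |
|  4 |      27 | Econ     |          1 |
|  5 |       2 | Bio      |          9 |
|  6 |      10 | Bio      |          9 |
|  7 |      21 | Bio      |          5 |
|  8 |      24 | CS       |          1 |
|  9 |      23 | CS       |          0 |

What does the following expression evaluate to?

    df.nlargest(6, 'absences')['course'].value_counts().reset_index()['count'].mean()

take 6 rows with largest absences:
   hours course  absences
1     39     CS        11
0     17    Bio         9
5      2    Bio         9
6     10    Bio         9
3     20    Bio         8
2     33     CS         6
value_counts of course:
course
Bio    4
CS     2
Name: count, dtype: int64
reset_index():
  course  count
0    Bio      4
1     CS      2
Then the mean of column 'count': 3.0

3.0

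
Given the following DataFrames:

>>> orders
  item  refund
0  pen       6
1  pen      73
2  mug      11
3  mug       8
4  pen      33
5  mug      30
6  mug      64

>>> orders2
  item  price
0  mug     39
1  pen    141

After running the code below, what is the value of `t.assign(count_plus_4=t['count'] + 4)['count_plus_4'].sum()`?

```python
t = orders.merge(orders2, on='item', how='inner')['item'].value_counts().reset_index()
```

merge on 'item' (how='inner') → 7 rows:
  item  refund  price
0  pen       6    141
1  pen      73    141
2  mug      11     39
3  mug       8     39
4  pen      33    141
5  mug      30     39
6  mug      64     39
value_counts of item:
item
mug    4
pen    3
Name: count, dtype: int64
reset_index():
  item  count
0  mug      4
1  pen      3
add column count_plus_4 = t['count'] + 4:
  item  count  count_plus_4
0  mug      4             8
1  pen      3             7

15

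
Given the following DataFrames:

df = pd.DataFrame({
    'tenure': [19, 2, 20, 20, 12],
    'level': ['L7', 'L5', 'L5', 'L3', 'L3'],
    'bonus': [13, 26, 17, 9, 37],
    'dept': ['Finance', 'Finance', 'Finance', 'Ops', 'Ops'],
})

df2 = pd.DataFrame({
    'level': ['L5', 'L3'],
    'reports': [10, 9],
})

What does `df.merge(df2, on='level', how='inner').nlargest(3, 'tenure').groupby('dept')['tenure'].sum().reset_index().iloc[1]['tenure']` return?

merge on 'level' (how='inner') → 4 rows:
   tenure level  bonus     dept  reports
0       2    L5     26  Finance       10
1      20    L5     17  Finance       10
2      20    L3      9      Ops        9
3      12    L3     37      Ops        9
take 3 rows with largest tenure:
   tenure level  bonus     dept  reports
1      20    L5     17  Finance       10
2      20    L3      9      Ops        9
3      12    L3     37      Ops        9
group by dept, sum of tenure:
dept
Finance    20
Ops        32
Name: tenure, dtype: int64
reset_index():
      dept  tenure
0  Finance      20
1      Ops      32
Taking the value at position 1, column 'tenure' gives 32.

32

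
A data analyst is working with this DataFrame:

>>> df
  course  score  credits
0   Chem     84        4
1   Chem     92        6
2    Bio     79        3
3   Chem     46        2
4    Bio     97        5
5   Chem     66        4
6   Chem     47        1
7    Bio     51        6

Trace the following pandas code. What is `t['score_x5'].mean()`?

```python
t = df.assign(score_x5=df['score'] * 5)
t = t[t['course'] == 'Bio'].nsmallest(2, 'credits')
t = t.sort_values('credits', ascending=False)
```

add column score_x5 = df['score'] * 5:
  course  score  credits  score_x5
0   Chem     84        4       420
1   Chem     92        6       460
2    Bio     79        3       395
3   Chem     46        2       230
4    Bio     97        5       485
5   Chem     66        4       330
6   Chem     47        1       235
7    Bio     51        6       255
filter rows where course == 'Bio':
  course  score  credits  score_x5
2    Bio     79        3       395
4    Bio     97        5       485
7    Bio     51        6       255
take 2 rows with smallest credits:
  course  score  credits  score_x5
2    Bio     79        3       395
4    Bio     97        5       485
sort by credits descending:
  course  score  credits  score_x5
4    Bio     97        5       485
2    Bio     79        3       395

440.0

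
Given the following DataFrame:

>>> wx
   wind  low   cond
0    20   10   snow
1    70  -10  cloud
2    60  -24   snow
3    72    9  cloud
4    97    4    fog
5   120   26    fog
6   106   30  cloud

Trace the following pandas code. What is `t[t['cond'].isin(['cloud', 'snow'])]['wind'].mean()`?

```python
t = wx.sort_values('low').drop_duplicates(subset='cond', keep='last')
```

63.0

sort by low:
   wind  low   cond
2    60  -24   snow
1    70  -10  cloud
4    97    4    fog
3    72    9  cloud
0    20   10   snow
5   120   26    fog
6   106   30  cloud
drop duplicate cond (keep=last):
   wind  low   cond
0    20   10   snow
5   120   26    fog
6   106   30  cloud
filter rows where cond in ['cloud', 'snow']:
   wind  low   cond
0    20   10   snow
6   106   30  cloud
Taking the mean of column 'wind' gives 63.0.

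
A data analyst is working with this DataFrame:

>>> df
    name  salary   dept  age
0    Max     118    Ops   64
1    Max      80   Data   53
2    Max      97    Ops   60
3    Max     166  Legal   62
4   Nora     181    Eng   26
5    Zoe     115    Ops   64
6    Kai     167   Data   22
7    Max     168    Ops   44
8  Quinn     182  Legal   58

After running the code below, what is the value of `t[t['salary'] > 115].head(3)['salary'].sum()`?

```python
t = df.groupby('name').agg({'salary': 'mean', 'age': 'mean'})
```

473.8

group by name: mean(salary), mean(age):
       salary   age
name               
Kai     167.0  22.0
Max     125.8  56.6
Nora    181.0  26.0
Quinn   182.0  58.0
Zoe     115.0  64.0
filter rows where salary > 115:
       salary   age
name               
Kai     167.0  22.0
Max     125.8  56.6
Nora    181.0  26.0
Quinn   182.0  58.0
take first 3 rows:
      salary   age
name              
Kai    167.0  22.0
Max    125.8  56.6
Nora   181.0  26.0
sum of column 'salary' → 473.8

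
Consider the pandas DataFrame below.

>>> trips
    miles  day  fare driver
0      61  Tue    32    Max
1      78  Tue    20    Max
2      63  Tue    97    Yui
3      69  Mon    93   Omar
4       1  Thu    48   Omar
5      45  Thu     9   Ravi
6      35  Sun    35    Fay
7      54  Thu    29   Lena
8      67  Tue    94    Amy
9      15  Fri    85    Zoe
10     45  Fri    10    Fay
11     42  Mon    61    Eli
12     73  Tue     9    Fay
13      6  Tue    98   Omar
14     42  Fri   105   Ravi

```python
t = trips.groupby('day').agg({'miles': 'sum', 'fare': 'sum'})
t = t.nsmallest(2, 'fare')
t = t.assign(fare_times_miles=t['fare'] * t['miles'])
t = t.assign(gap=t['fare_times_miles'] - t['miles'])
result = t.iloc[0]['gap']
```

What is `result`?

group by day: sum(miles), sum(fare):
     miles  fare
day             
Fri    102   200
Mon    111   154
Sun     35    35
Thu    100    86
Tue    348   350
take 2 rows with smallest fare:
     miles  fare
day             
Sun     35    35
Thu    100    86
add column fare_times_miles = t['fare'] * t['miles']:
     miles  fare  fare_times_miles
day                               
Sun     35    35              1225
Thu    100    86              8600
add column gap = t['fare_times_miles'] - t['miles']:
     miles  fare  fare_times_miles   gap
day                                     
Sun     35    35              1225  1190
Thu    100    86              8600  8500
Then the value at position 0, column 'gap': 1190

1190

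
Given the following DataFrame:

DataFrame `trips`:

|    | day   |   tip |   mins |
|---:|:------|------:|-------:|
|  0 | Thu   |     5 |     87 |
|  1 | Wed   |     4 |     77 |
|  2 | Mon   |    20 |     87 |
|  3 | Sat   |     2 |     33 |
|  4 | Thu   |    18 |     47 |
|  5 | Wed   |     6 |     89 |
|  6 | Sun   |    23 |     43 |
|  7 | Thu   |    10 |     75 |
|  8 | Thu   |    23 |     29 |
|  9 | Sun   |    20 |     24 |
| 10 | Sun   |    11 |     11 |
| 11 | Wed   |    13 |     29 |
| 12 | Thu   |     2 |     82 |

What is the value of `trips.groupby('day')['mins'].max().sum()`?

339

group by day, max of mins:
day
Mon    87
Sat    33
Sun    43
Thu    87
Wed    89
Name: mins, dtype: int64
Reading off the sum of the resulting series, we get 339.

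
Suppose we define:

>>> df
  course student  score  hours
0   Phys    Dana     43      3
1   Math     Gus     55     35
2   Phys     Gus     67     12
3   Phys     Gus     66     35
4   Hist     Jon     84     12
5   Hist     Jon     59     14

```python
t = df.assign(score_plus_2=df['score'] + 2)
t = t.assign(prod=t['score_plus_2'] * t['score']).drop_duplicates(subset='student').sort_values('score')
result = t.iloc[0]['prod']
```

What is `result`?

add column score_plus_2 = df['score'] + 2:
  course student  score  hours  score_plus_2
0   Phys    Dana     43      3            45
1   Math     Gus     55     35            57
2   Phys     Gus     67     12            69
3   Phys     Gus     66     35            68
4   Hist     Jon     84     12            86
5   Hist     Jon     59     14            61
add column prod = t['score_plus_2'] * t['score']:
  course student  score  hours  score_plus_2  prod
0   Phys    Dana     43      3            45  1935
1   Math     Gus     55     35            57  3135
2   Phys     Gus     67     12            69  4623
3   Phys     Gus     66     35            68  4488
4   Hist     Jon     84     12            86  7224
5   Hist     Jon     59     14            61  3599
drop duplicate student (keep=first):
  course student  score  hours  score_plus_2  prod
0   Phys    Dana     43      3            45  1935
1   Math     Gus     55     35            57  3135
4   Hist     Jon     84     12            86  7224
sort by score:
  course student  score  hours  score_plus_2  prod
0   Phys    Dana     43      3            45  1935
1   Math     Gus     55     35            57  3135
4   Hist     Jon     84     12            86  7224
Reading off the value at position 0, column 'prod', we get 1935.

1935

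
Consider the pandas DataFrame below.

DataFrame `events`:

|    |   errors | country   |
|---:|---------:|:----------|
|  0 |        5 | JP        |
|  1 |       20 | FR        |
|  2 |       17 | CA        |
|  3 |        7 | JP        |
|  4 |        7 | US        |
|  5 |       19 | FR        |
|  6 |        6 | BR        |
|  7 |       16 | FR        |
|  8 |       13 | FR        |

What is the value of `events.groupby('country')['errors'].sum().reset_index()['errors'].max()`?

68

group by country, sum of errors:
country
BR     6
CA    17
FR    68
JP    12
US     7
Name: errors, dtype: int64
reset_index():
  country  errors
0      BR       6
1      CA      17
2      FR      68
3      JP      12
4      US       7
Hence 68.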